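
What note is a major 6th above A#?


Let's work it out.
A 6th spans 6 letter names, so from A we land on F
A major 6th = 9 semitones above A#
Spell F at that pitch: F##
= F##


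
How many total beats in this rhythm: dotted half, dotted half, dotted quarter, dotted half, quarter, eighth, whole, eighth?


Solution.
Beat values:
  dotted half = 3 beats
  dotted half = 3 beats
  dotted quarter = 1.5 beats
  dotted half = 3 beats
  quarter = 1 beat
  eighth = 0.5 beats
  whole = 4 beats
  eighth = 0.5 beats
Sum = 3 + 3 + 1.5 + 3 + 1 + 0.5 + 4 + 0.5
= 16.5 beats


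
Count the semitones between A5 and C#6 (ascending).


Working:
Absolute semitone position = octave×12 + chromatic position
A5: 5×12 + 9 = 69
C#6: 6×12 + 1 = 73
Difference = 73 - 69 = 4
= 4 semitones


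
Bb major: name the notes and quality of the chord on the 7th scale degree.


Bb major scale: Bb C D Eb F G A
Diatonic triad on degree 7 stacks scale notes 7, 2, 4: A C Eb
A→C = 3 semitones; A→Eb = 6 semitones → diminished triad
= A C Eb (diminished)


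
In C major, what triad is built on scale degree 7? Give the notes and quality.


Solution.
C major scale: C D E F G A B
Diatonic triad on degree 7 stacks scale notes 7, 2, 4: B D F
B→D = 3 semitones; B→F = 6 semitones → diminished triad
= B D F (diminished)


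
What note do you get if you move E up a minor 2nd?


Solution.
minor 2nd: 2 letter names, 1 semitones
Letter: E + 1 → F
Pitch: E + 1 semitones, spelled as an F → F
= F


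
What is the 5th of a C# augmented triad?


Working:
Augmented triad = root + major 3rd (4 semitones) + augmented 5th (8 semitones)
A triad on C# stacks thirds, so the chord tones use letter names C-E-G
Root: C#
Major 3rd above C#: E#
Augmented 5th above C#: G##
The 5th = G##


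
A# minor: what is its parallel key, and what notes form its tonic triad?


Step by step:
Parallel keys share the same tonic but differ in mode
A# minor → parallel is A# major
Tonic triad of A# major = A# C## E#
= A# major; triad = A# C## E#


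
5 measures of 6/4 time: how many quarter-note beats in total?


Time signature 6/4: the bottom number 4 means the quarter note gets one count
The top number 6 means 6 quarter-note beats per measure
Total = 6 × 5 measures
= 30 quarter-note beats


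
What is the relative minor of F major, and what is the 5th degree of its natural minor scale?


The relative minor shares the major's key signature and starts on its 6th degree
6th degree = a major 6th above the tonic; a major 6th above F is D
→ relative minor of F major is D minor
D natural minor scale: D E F G A Bb C
= D minor; 5th degree = A


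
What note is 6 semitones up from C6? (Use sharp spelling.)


Let's work it out.
C6: chromatic position 0 in octave 6 → absolute = 6×12 + 0 = 72
Transpose up 6: 72 + 6 = 78
78 = 6×12 + 6 → F# in octave 6
Result = F#6


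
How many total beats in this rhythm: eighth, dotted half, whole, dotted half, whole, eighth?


Reasoning:
Beat values:
  eighth = 0.5 beats
  dotted half = 3 beats
  whole = 4 beats
  dotted half = 3 beats
  whole = 4 beats
  eighth = 0.5 beats
Sum = 0.5 + 3 + 4 + 3 + 4 + 0.5
= 15 beats


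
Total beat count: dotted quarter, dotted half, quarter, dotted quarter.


Beat values:
  dotted quarter = 1.5 beats
  dotted half = 3 beats
  quarter = 1 beat
  dotted quarter = 1.5 beats
Sum = 1.5 + 3 + 1 + 1.5
= 7 beats


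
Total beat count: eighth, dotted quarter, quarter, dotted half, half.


Working:
Beat values:
  eighth = 0.5 beats
  dotted quarter = 1.5 beats
  quarter = 1 beat
  dotted half = 3 beats
  half = 2 beats
Sum = 0.5 + 1.5 + 1 + 3 + 2
= 8 beats


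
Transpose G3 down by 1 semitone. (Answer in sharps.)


G3: chromatic position 7 in octave 3 → absolute = 3×12 + 7 = 43
Transpose down 1: 43 - 1 = 42
42 = 3×12 + 6 → F# in octave 3
Result = F#3


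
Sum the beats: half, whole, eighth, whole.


Working:
Beat values:
  half = 2 beats
  whole = 4 beats
  eighth = 0.5 beats
  whole = 4 beats
Sum = 2 + 4 + 0.5 + 4
= 10.5 beats


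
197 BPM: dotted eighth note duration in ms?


Step by step:
One quarter-note beat = 60000 / BPM = 60000 / 197 ms
Dotted eighth note = 3/4 × quarter note
Duration = 3/4 × 60000 / 197 = 45000 / 197
= 228.4 ms


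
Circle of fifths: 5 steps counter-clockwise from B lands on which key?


Working:
Each counter-clockwise step moves down a perfect 5th (= up a perfect 4th)
From B: B → E → A → D → G → C
= C


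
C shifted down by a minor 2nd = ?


Working:
minor 2nd: 2 letter names, 1 semitones
Letter: C - 1 → B
Pitch: C - 1 semitones, spelled as a B → B
= B


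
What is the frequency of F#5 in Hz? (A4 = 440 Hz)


Solution.
f = 440 × 2^(n/12) where n = semitones from A4
F#5: 9 semitones from A4
f = 440 × 2^(9/12)
f = 739.99 Hz


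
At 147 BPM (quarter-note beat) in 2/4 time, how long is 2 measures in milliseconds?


Quarter-note beat duration = 60000 / 147 ms
Beats per measure (2/4) = 2
One measure = 2 × 60000 / 147 = 120000 / 147 ms
2 measures = 2 × 120000 / 147 = 240000 / 147
= 1632.7 ms


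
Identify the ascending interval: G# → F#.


Letter names: G → F spans 7 letter names → a 7th
Semitones: G# → F# = 10 half-steps
A 7th of 10 semitones is a minor 7th
= minor 7th


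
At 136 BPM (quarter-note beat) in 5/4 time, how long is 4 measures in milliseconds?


Solution.
Quarter-note beat duration = 60000 / 136 ms
Beats per measure (5/4) = 5
One measure = 5 × 60000 / 136 = 300000 / 136 ms
4 measures = 4 × 300000 / 136 = 1200000 / 136
= 8823.5 ms


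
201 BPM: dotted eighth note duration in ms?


Reasoning:
One quarter-note beat = 60000 / BPM = 60000 / 201 ms
Dotted eighth note = 3/4 × quarter note
Duration = 3/4 × 60000 / 201 = 45000 / 201
= 223.9 ms


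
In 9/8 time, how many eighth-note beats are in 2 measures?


Solution.
Time signature 9/8: the bottom number 8 means the eighth note gets one count
The top number 9 means 9 eighth-note beats per measure
Total = 9 × 2 measures
= 18 eighth-note beats


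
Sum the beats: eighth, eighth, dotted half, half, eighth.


Step by step:
Beat values:
  eighth = 0.5 beats
  eighth = 0.5 beats
  dotted half = 3 beats
  half = 2 beats
  eighth = 0.5 beats
Sum = 0.5 + 0.5 + 3 + 2 + 0.5
= 6.5 beats


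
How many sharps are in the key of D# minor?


Step by step:
Sharp minor keys follow the circle of fifths: A(0), E(1), B(2), F#(3), C#(4), G#(5), D#(6), A#(7)
D# minor has 6 sharps
Order of sharps: F# C# G# D# A# E# B# → first 6: F#, C#, G#, D#, A#, E#
= 6 sharps


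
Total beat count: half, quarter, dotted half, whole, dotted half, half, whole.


Reasoning:
Beat values:
  half = 2 beats
  quarter = 1 beat
  dotted half = 3 beats
  whole = 4 beats
  dotted half = 3 beats
  half = 2 beats
  whole = 4 beats
Sum = 2 + 1 + 3 + 4 + 3 + 2 + 4
= 19 beats


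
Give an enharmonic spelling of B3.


Step by step:
Enharmonic notes sound the same pitch but are spelled with different letter names
B and A## name the same pitch class
= A##3


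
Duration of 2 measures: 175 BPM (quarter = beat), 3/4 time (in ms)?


Reasoning:
Quarter-note beat duration = 60000 / 175 ms
Beats per measure (3/4) = 3
One measure = 3 × 60000 / 175 = 180000 / 175 ms
2 measures = 2 × 180000 / 175 = 360000 / 175
= 2057.1 ms


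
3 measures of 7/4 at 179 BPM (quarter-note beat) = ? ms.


Quarter-note beat duration = 60000 / 179 ms
Beats per measure (7/4) = 7
One measure = 7 × 60000 / 179 = 420000 / 179 ms
3 measures = 3 × 420000 / 179 = 1260000 / 179
= 7039.1 ms


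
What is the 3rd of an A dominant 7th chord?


Solution.
Dominant 7th chord = root + major 3rd + perfect 5th + minor 7th
Seventh chords stack in thirds, so the letter names are A-C-E-G
Root: A
Major 3rd above A: C#
Perfect 5th above A: E
Minor 7th above A: G
The 3rd = C#


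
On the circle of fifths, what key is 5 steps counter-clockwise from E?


Let's work it out.
Each counter-clockwise step moves down a perfect 5th (= up a perfect 4th)
From E: E → A → D → G → C → F
= F


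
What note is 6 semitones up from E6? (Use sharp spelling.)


Working:
E6: chromatic position 4 in octave 6 → absolute = 6×12 + 4 = 76
Transpose up 6: 76 + 6 = 82
82 = 6×12 + 10 → A# in octave 6
Result = A#6


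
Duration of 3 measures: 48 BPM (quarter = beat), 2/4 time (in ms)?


Reasoning:
Quarter-note beat duration = 60000 / 48 ms
Beats per measure (2/4) = 2
One measure = 2 × 60000 / 48 = 120000 / 48 ms
3 measures = 3 × 120000 / 48 = 360000 / 48
= 7500.0 ms


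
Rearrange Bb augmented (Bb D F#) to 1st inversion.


Solution.
Root position: Bb D F#
1st inversion: move root up an octave
Bass note: D
Notes (bottom to top) = D F# Bb


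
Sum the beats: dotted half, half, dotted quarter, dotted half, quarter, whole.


Step by step:
Beat values:
  dotted half = 3 beats
  half = 2 beats
  dotted quarter = 1.5 beats
  dotted half = 3 beats
  quarter = 1 beat
  whole = 4 beats
Sum = 3 + 2 + 1.5 + 3 + 1 + 4
= 14.5 beats


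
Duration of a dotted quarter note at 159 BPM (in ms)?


Working:
One quarter-note beat = 60000 / BPM = 60000 / 159 ms
Dotted quarter note = 3/2 × quarter note
Duration = 3/2 × 60000 / 159 = 90000 / 159
= 566.0 ms


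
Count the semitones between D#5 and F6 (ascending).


Absolute semitone position = octave×12 + chromatic position
D#5: 5×12 + 3 = 63
F6: 6×12 + 5 = 77
Difference = 77 - 63 = 14
= 14 semitones


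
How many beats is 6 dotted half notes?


Reasoning:
Base half note = 2 beats
Dot 1 adds half the previous value: +1
One dotted half = 2 + 1 = 3
6 of them = 6 × 3 = 18
= 18 beats


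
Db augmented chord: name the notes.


Step by step:
Augmented triad = root + major 3rd (4 semitones) + augmented 5th (8 semitones)
A triad on Db stacks thirds, so the chord tones use letter names D-F-A
Root: Db
Major 3rd above Db: F
Augmented 5th above Db: A
Chord = Db F A


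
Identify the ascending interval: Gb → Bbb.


Solution.
Letter names: G → B spans 3 letter names → a 3rd
Semitones: Gb → Bbb = 3 half-steps
A 3rd of 3 semitones is a minor 3rd
= minor 3rd


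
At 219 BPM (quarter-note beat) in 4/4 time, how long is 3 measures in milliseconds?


Quarter-note beat duration = 60000 / 219 ms
Beats per measure (4/4) = 4
One measure = 4 × 60000 / 219 = 240000 / 219 ms
3 measures = 3 × 240000 / 219 = 720000 / 219
= 3287.7 ms


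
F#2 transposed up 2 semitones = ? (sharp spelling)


Working:
F#2: chromatic position 6 in octave 2 → absolute = 2×12 + 6 = 30
Transpose up 2: 30 + 2 = 32
32 = 2×12 + 8 → G# in octave 2
Result = G#2


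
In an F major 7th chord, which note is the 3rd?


Let's work it out.
Major 7th chord = root + major 3rd + perfect 5th + major 7th
Seventh chords stack in thirds, so the letter names are F-A-C-E
Root: F
Major 3rd above F: A
Perfect 5th above F: C
Major 7th above F: E
The 3rd = A


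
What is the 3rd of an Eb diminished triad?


Working:
Diminished triad = root + minor 3rd (3 semitones) + diminished 5th (6 semitones)
A triad on Eb stacks thirds, so the chord tones use letter names E-G-B
Root: Eb
Minor 3rd above Eb: Gb
Diminished 5th above Eb: Bbb
The 3rd = Gb


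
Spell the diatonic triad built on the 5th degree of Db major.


Step by step:
Db major scale: Db Eb F Gb Ab Bb C
Diatonic triad on degree 5 stacks scale notes 5, 7, 2: Ab C Eb
Ab→C = 4 semitones; Ab→Eb = 7 semitones → major triad
= Ab C Eb (major)


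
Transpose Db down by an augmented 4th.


Step by step:
augmented 4th: 4 letter names, 6 semitones
Letter: D - 3 → A
Pitch: Db - 6 semitones, spelled as an A → Abb
= Abb


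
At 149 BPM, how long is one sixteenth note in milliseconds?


Working:
One quarter-note beat = 60000 / BPM = 60000 / 149 ms
Sixteenth note = 1/4 × quarter note
Duration = 1/4 × 60000 / 149 = 15000 / 149
= 100.7 ms


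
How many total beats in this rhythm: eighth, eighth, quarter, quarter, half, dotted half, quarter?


Working:
Beat values:
  eighth = 0.5 beats
  eighth = 0.5 beats
  quarter = 1 beat
  quarter = 1 beat
  half = 2 beats
  dotted half = 3 beats
  quarter = 1 beat
Sum = 0.5 + 0.5 + 1 + 1 + 2 + 3 + 1
= 9 beats


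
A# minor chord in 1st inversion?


Reasoning:
Root position: A# C# E#
1st inversion: move root up an octave
Bass note: C#
Notes (bottom to top) = C# E# A#


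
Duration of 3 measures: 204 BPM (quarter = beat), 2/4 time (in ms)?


Quarter-note beat duration = 60000 / 204 ms
Beats per measure (2/4) = 2
One measure = 2 × 60000 / 204 = 120000 / 204 ms
3 measures = 3 × 120000 / 204 = 360000 / 204
= 1764.7 ms


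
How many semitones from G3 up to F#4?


Solution.
Absolute semitone position = octave×12 + chromatic position
G3: 3×12 + 7 = 43
F#4: 4×12 + 6 = 54
Difference = 54 - 43 = 11
= 11 semitones


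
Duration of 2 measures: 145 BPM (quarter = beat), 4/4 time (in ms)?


Reasoning:
Quarter-note beat duration = 60000 / 145 ms
Beats per measure (4/4) = 4
One measure = 4 × 60000 / 145 = 240000 / 145 ms
2 measures = 2 × 240000 / 145 = 480000 / 145
= 3310.3 ms


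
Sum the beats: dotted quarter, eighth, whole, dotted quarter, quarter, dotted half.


Working:
Beat values:
  dotted quarter = 1.5 beats
  eighth = 0.5 beats
  whole = 4 beats
  dotted quarter = 1.5 beats
  quarter = 1 beat
  dotted half = 3 beats
Sum = 1.5 + 0.5 + 4 + 1.5 + 1 + 3
= 11.5 beats


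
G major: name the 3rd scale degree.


Step by step:
Major scale pattern: W-W-H-W-W-W-H (2-2-1-2-2-2-1 semitones)
Starting from G:
  G + 2 semitones → A
  A + 2 semitones → B
  B + 1 semitone → C
  C + 2 semitones → D
  D + 2 semitones → E
  E + 2 semitones → F#
  F# + 1 semitone → G
Scale: G A B C D E F#
Degree 3 = B


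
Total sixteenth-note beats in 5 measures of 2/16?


Time signature 2/16: the bottom number 16 means the sixteenth note gets one count
The top number 2 means 2 sixteenth-note beats per measure
Total = 2 × 5 measures
= 10 sixteenth-note beats


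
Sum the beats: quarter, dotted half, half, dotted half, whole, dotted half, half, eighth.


Let's work it out.
Beat values:
  quarter = 1 beat
  dotted half = 3 beats
  half = 2 beats
  dotted half = 3 beats
  whole = 4 beats
  dotted half = 3 beats
  half = 2 beats
  eighth = 0.5 beats
Sum = 1 + 3 + 2 + 3 + 4 + 3 + 2 + 0.5
= 18.5 beats


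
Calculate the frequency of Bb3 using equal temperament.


f = 440 × 2^(n/12) where n = semitones from A4
Bb3: -11 semitones from A4
f = 440 × 2^(-11/12)
f = 233.08 Hz


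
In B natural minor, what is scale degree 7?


Step by step:
Natural minor scale pattern: W-H-W-W-H-W-W (2-1-2-2-1-2-2 semitones)
Starting from B:
  B + 2 semitones → C#
  C# + 1 semitone → D
  D + 2 semitones → E
  E + 2 semitones → F#
  F# + 1 semitone → G
  G + 2 semitones → A
  A + 2 semitones → B
Scale: B C# D E F# G A
Degree 7 = A


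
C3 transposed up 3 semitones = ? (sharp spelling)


Solution.
C3: chromatic position 0 in octave 3 → absolute = 3×12 + 0 = 36
Transpose up 3: 36 + 3 = 39
39 = 3×12 + 3 → D# in octave 3
Result = D#3


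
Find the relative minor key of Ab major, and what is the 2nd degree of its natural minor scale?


Let's work it out.
The relative minor shares the major's key signature and starts on its 6th degree
6th degree = a major 6th above the tonic; a major 6th above Ab is F
→ relative minor of Ab major is F minor
F natural minor scale: F G Ab Bb C Db Eb
= F minor; 2nd degree = G


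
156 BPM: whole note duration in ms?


Reasoning:
One quarter-note beat = 60000 / BPM = 60000 / 156 ms
Whole note = 4 × quarter note
Duration = 4 × 60000 / 156 = 240000 / 156
= 1538.5 ms


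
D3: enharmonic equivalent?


Working:
Enharmonic notes sound the same pitch but are spelled with different letter names
D and Ebb name the same pitch class
= Ebb3


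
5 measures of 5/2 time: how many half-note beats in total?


Step by step:
Time signature 5/2: the bottom number 2 means the half note gets one count
The top number 5 means 5 half-note beats per measure
Total = 5 × 5 measures
= 25 half-note beats


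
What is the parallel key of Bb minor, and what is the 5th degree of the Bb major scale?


Parallel keys share the same tonic but differ in mode
Bb minor → parallel is Bb major
Bb major scale: Bb C D Eb F G A
= Bb major; 5th degree = F


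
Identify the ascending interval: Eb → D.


Letter names: E → D spans 7 letter names → a 7th
Semitones: Eb → D = 11 half-steps
A 7th of 11 semitones is a major 7th
= major 7th


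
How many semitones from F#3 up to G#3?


Reasoning:
Absolute semitone position = octave×12 + chromatic position
F#3: 3×12 + 6 = 42
G#3: 3×12 + 8 = 44
Difference = 44 - 42 = 2
= 2 semitones


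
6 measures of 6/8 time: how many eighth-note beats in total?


Step by step:
Time signature 6/8: the bottom number 8 means the eighth note gets one count
The top number 6 means 6 eighth-note beats per measure
Total = 6 × 6 measures
= 36 eighth-note beats


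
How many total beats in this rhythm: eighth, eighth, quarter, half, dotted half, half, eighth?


Solution.
Beat values:
  eighth = 0.5 beats
  eighth = 0.5 beats
  quarter = 1 beat
  half = 2 beats
  dotted half = 3 beats
  half = 2 beats
  eighth = 0.5 beats
Sum = 0.5 + 0.5 + 1 + 2 + 3 + 2 + 0.5
= 9.5 beats


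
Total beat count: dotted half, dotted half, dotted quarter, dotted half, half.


Working:
Beat values:
  dotted half = 3 beats
  dotted half = 3 beats
  dotted quarter = 1.5 beats
  dotted half = 3 beats
  half = 2 beats
Sum = 3 + 3 + 1.5 + 3 + 2
= 12.5 beats


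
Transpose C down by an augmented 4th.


Reasoning:
augmented 4th: 4 letter names, 6 semitones
Letter: C - 3 → G
Pitch: C - 6 semitones, spelled as a G → Gb
= Gb


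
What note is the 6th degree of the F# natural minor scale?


Step by step:
Natural minor scale pattern: W-H-W-W-H-W-W (2-1-2-2-1-2-2 semitones)
Starting from F#:
  F# + 2 semitones → G#
  G# + 1 semitone → A
  A + 2 semitones → B
  B + 2 semitones → C#
  C# + 1 semitone → D
  D + 2 semitones → E
  E + 2 semitones → F#
Scale: F# G# A B C# D E
Degree 6 = D


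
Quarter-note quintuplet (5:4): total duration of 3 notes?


Quintuplet: 5 notes occupy the space of 4 quarter notes
Space = 4 × 1 = 4 beats
Each quintuplet note = 4 / 5 = 4/5 beats
3 notes = 3 × 4/5 = 12/5
= 12/5 beats


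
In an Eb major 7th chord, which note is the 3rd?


Let's work it out.
Major 7th chord = root + major 3rd + perfect 5th + major 7th
Seventh chords stack in thirds, so the letter names are E-G-B-D
Root: Eb
Major 3rd above Eb: G
Perfect 5th above Eb: Bb
Major 7th above Eb: D
The 3rd = G


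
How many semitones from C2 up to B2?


Reasoning:
Absolute semitone position = octave×12 + chromatic position
C2: 2×12 + 0 = 24
B2: 2×12 + 11 = 35
Difference = 35 - 24 = 11
= 11 semitones


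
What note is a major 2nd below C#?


Reasoning:
A 2nd spans 2 letter names, so from C we land on B
A major 2nd = 2 semitones below C#
Spell B at that pitch: B
= B


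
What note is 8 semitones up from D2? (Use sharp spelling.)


Step by step:
D2: chromatic position 2 in octave 2 → absolute = 2×12 + 2 = 26
Transpose up 8: 26 + 8 = 34
34 = 2×12 + 10 → A# in octave 2
Result = A#2


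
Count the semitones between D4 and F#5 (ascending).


Let's work it out.
Absolute semitone position = octave×12 + chromatic position
D4: 4×12 + 2 = 50
F#5: 5×12 + 6 = 66
Difference = 66 - 50 = 16
= 16 semitones


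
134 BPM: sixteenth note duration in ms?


One quarter-note beat = 60000 / BPM = 60000 / 134 ms
Sixteenth note = 1/4 × quarter note
Duration = 1/4 × 60000 / 134 = 15000 / 134
= 111.9 ms


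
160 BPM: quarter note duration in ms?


Solution.
One quarter-note beat = 60000 / BPM = 60000 / 160 ms
Duration = 60000 / 160
= 375.0 ms


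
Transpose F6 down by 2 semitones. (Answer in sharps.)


Reasoning:
F6: chromatic position 5 in octave 6 → absolute = 6×12 + 5 = 77
Transpose down 2: 77 - 2 = 75
75 = 6×12 + 3 → D# in octave 6
Result = D#6


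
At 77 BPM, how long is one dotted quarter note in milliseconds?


Reasoning:
One quarter-note beat = 60000 / BPM = 60000 / 77 ms
Dotted quarter note = 3/2 × quarter note
Duration = 3/2 × 60000 / 77 = 90000 / 77
= 1168.8 ms


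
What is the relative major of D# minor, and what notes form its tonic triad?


Let's work it out.
The relative major shares the key signature and is a minor 3rd above the minor tonic
A minor 3rd above D# is F#
→ relative major of D# minor is F# major
Tonic triad of F# major = root + major 3rd + perfect 5th = F# A# C#
= F# major; triad = F# A# C#


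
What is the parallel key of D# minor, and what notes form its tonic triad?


Parallel keys share the same tonic but differ in mode
D# minor → parallel is D# major
Tonic triad of D# major = D# F## A#
= D# major; triad = D# F## A#


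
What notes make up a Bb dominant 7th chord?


Step by step:
Dominant 7th chord = root + major 3rd + perfect 5th + minor 7th
Seventh chords stack in thirds, so the letter names are B-D-F-A
Root: Bb
Major 3rd above Bb: D
Perfect 5th above Bb: F
Minor 7th above Bb: Ab
Chord = Bb D F Ab


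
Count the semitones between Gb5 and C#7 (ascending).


Absolute semitone position = octave×12 + chromatic position
Gb5: 5×12 + 6 = 66
C#7: 7×12 + 1 = 85
Difference = 85 - 66 = 19
= 19 semitones


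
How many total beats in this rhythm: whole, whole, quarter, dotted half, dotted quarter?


Reasoning:
Beat values:
  whole = 4 beats
  whole = 4 beats
  quarter = 1 beat
  dotted half = 3 beats
  dotted quarter = 1.5 beats
Sum = 4 + 4 + 1 + 3 + 1.5
= 13.5 beats


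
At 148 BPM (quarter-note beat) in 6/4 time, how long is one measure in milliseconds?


Reasoning:
Quarter-note beat duration = 60000 / 148 ms
Beats per measure (6/4) = 6
One measure = 6 × 60000 / 148 = 360000 / 148 ms
= 2432.4 ms


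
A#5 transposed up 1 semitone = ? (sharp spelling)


A#5: chromatic position 10 in octave 5 → absolute = 5×12 + 10 = 70
Transpose up 1: 70 + 1 = 71
71 = 5×12 + 11 → B in octave 5
Result = B5


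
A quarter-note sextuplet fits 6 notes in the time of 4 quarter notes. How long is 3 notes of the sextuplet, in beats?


Sextuplet: 6 notes occupy the space of 4 quarter notes
Space = 4 × 1 = 4 beats
Each sextuplet note = 4 / 6 = 2/3 beats
3 notes = 3 × 2/3 = 2
= 2 beats


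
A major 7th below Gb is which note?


A 7th spans 7 letter names, so from G we land on A
A major 7th = 11 semitones below Gb
Spell A at that pitch: Abb
= Abb


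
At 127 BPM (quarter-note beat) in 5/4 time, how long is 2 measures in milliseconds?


Reasoning:
Quarter-note beat duration = 60000 / 127 ms
Beats per measure (5/4) = 5
One measure = 5 × 60000 / 127 = 300000 / 127 ms
2 measures = 2 × 300000 / 127 = 600000 / 127
= 4724.4 ms


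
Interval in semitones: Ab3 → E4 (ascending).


Solution.
Absolute semitone position = octave×12 + chromatic position
Ab3: 3×12 + 8 = 44
E4: 4×12 + 4 = 52
Difference = 52 - 44 = 8
= 8 semitones


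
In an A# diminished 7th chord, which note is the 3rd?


Diminished 7th chord = root + minor 3rd + diminished 5th + diminished 7th
Seventh chords stack in thirds, so the letter names are A-C-E-G
Root: A#
Minor 3rd above A#: C#
Diminished 5th above A#: E
Diminished 7th above A#: G
The 3rd = C#


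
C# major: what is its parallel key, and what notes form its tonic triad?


Parallel keys share the same tonic but differ in mode
C# major → parallel is C# minor
Tonic triad of C# minor = C# E G#
= C# minor; triad = C# E G#


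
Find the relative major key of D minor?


Reasoning:
The relative major shares the key signature and is a minor 3rd above the minor tonic
A minor 3rd above D is F
→ relative major of D minor is F major
= F major


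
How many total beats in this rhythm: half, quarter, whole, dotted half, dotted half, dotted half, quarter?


Step by step:
Beat values:
  half = 2 beats
  quarter = 1 beat
  whole = 4 beats
  dotted half = 3 beats
  dotted half = 3 beats
  dotted half = 3 beats
  quarter = 1 beat
Sum = 2 + 1 + 4 + 3 + 3 + 3 + 1
= 17 beats


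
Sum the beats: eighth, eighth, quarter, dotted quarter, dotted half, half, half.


Solution.
Beat values:
  eighth = 0.5 beats
  eighth = 0.5 beats
  quarter = 1 beat
  dotted quarter = 1.5 beats
  dotted half = 3 beats
  half = 2 beats
  half = 2 beats
Sum = 0.5 + 0.5 + 1 + 1.5 + 3 + 2 + 2
= 10.5 beats


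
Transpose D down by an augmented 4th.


Step by step:
augmented 4th: 4 letter names, 6 semitones
Letter: D - 3 → A
Pitch: D - 6 semitones, spelled as an A → Ab
= Ab


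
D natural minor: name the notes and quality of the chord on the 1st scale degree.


Reasoning:
D natural minor scale: D E F G A Bb C
Diatonic triad on degree 1 stacks scale notes 1, 3, 5: D F A
D→F = 3 semitones; D→A = 7 semitones → minor triad
= D F A (minor)


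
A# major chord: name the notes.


Step by step:
Major triad = root + major 3rd (4 semitones) + perfect 5th (7 semitones)
A triad on A# stacks thirds, so the chord tones use letter names A-C-E
Root: A#
Major 3rd above A#: C##
Perfect 5th above A#: E#
Chord = A# C## E#


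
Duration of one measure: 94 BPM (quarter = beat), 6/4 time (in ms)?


Solution.
Quarter-note beat duration = 60000 / 94 ms
Beats per measure (6/4) = 6
One measure = 6 × 60000 / 94 = 360000 / 94 ms
= 3829.8 ms


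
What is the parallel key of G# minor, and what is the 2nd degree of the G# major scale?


Parallel keys share the same tonic but differ in mode
G# minor → parallel is G# major
G# major scale: G# A# B# C# D# E# F##
= G# major; 2nd degree = A#


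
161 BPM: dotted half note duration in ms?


One quarter-note beat = 60000 / BPM = 60000 / 161 ms
Dotted half note = 3 × quarter note
Duration = 3 × 60000 / 161 = 180000 / 161
= 1118.0 ms


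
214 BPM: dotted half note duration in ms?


One quarter-note beat = 60000 / BPM = 60000 / 214 ms
Dotted half note = 3 × quarter note
Duration = 3 × 60000 / 214 = 180000 / 214
= 841.1 ms


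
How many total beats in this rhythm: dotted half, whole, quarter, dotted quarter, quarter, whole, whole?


Working:
Beat values:
  dotted half = 3 beats
  whole = 4 beats
  quarter = 1 beat
  dotted quarter = 1.5 beats
  quarter = 1 beat
  whole = 4 beats
  whole = 4 beats
Sum = 3 + 4 + 1 + 1.5 + 1 + 4 + 4
= 18.5 beats


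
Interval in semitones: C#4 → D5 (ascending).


Absolute semitone position = octave×12 + chromatic position
C#4: 4×12 + 1 = 49
D5: 5×12 + 2 = 62
Difference = 62 - 49 = 13
= 13 semitones


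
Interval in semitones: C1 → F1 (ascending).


Solution.
Absolute semitone position = octave×12 + chromatic position
C1: 1×12 + 0 = 12
F1: 1×12 + 5 = 17
Difference = 17 - 12 = 5
= 5 semitones


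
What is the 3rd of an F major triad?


Major triad = root + major 3rd (4 semitones) + perfect 5th (7 semitones)
A triad on F stacks thirds, so the chord tones use letter names F-A-C
Root: F
Major 3rd above F: A
Perfect 5th above F: C
The 3rd = A


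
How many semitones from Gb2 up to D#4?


Working:
Absolute semitone position = octave×12 + chromatic position
Gb2: 2×12 + 6 = 30
D#4: 4×12 + 3 = 51
Difference = 51 - 30 = 21
= 21 semitones


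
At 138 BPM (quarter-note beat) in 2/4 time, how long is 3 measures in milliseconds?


Quarter-note beat duration = 60000 / 138 ms
Beats per measure (2/4) = 2
One measure = 2 × 60000 / 138 = 120000 / 138 ms
3 measures = 3 × 120000 / 138 = 360000 / 138
= 2608.7 ms


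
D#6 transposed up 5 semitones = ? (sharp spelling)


D#6: chromatic position 3 in octave 6 → absolute = 6×12 + 3 = 75
Transpose up 5: 75 + 5 = 80
80 = 6×12 + 8 → G# in octave 6
Result = G#6


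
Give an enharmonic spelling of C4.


Enharmonic notes sound the same pitch but are spelled with different letter names
C and B# name the same pitch class
Octave numbers change at C, so C4 = B#3
= B#3


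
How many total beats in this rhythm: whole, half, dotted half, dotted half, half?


Reasoning:
Beat values:
  whole = 4 beats
  half = 2 beats
  dotted half = 3 beats
  dotted half = 3 beats
  half = 2 beats
Sum = 4 + 2 + 3 + 3 + 2
= 14 beats


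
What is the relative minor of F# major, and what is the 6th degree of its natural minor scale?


The relative minor shares the major's key signature and starts on its 6th degree
6th degree = a major 6th above the tonic; a major 6th above F# is D#
→ relative minor of F# major is D# minor
D# natural minor scale: D# E# F# G# A# B C#
= D# minor; 6th degree = B


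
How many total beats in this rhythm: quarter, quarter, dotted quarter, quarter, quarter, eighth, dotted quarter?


Beat values:
  quarter = 1 beat
  quarter = 1 beat
  dotted quarter = 1.5 beats
  quarter = 1 beat
  quarter = 1 beat
  eighth = 0.5 beats
  dotted quarter = 1.5 beats
Sum = 1 + 1 + 1.5 + 1 + 1 + 0.5 + 1.5
= 7.5 beats


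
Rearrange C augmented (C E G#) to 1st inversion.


Root position: C E G#
1st inversion: move root up an octave
Bass note: E
Notes (bottom to top) = E G# C


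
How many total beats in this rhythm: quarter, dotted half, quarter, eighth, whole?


Working:
Beat values:
  quarter = 1 beat
  dotted half = 3 beats
  quarter = 1 beat
  eighth = 0.5 beats
  whole = 4 beats
Sum = 1 + 3 + 1 + 0.5 + 4
= 9.5 beats


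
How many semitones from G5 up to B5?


Absolute semitone position = octave×12 + chromatic position
G5: 5×12 + 7 = 67
B5: 5×12 + 11 = 71
Difference = 71 - 67 = 4
= 4 semitones


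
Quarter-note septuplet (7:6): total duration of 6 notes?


Let's work it out.
Septuplet: 7 notes occupy the space of 6 quarter notes
Space = 6 × 1 = 6 beats
Each septuplet note = 6 / 7 = 6/7 beats
6 notes = 6 × 6/7 = 36/7
= 36/7 beats


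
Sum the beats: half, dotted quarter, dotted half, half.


Solution.
Beat values:
  half = 2 beats
  dotted quarter = 1.5 beats
  dotted half = 3 beats
  half = 2 beats
Sum = 2 + 1.5 + 3 + 2
= 8.5 beats


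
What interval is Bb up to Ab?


Solution.
Letter names: B → A spans 7 letter names → a 7th
Semitones: Bb → Ab = 10 half-steps
A 7th of 10 semitones is a minor 7th
= minor 7th


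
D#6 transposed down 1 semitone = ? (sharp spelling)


Reasoning:
D#6: chromatic position 3 in octave 6 → absolute = 6×12 + 3 = 75
Transpose down 1: 75 - 1 = 74
74 = 6×12 + 2 → D in octave 6
Result = D6


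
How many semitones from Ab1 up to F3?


Reasoning:
Absolute semitone position = octave×12 + chromatic position
Ab1: 1×12 + 8 = 20
F3: 3×12 + 5 = 41
Difference = 41 - 20 = 21
= 21 semitones


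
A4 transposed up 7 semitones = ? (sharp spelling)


Reasoning:
A4: chromatic position 9 in octave 4 → absolute = 4×12 + 9 = 57
Transpose up 7: 57 + 7 = 64
64 = 5×12 + 4 → E in octave 5
Result = E5


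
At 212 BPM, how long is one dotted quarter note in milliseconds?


One quarter-note beat = 60000 / BPM = 60000 / 212 ms
Dotted quarter note = 3/2 × quarter note
Duration = 3/2 × 60000 / 212 = 90000 / 212
= 424.5 ms


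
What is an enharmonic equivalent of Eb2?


Let's work it out.
Enharmonic notes sound the same pitch but are spelled with different letter names
Eb and D# name the same pitch class
= D#2


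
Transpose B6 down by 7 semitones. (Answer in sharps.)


Reasoning:
B6: chromatic position 11 in octave 6 → absolute = 6×12 + 11 = 83
Transpose down 7: 83 - 7 = 76
76 = 6×12 + 4 → E in octave 6
Result = E6


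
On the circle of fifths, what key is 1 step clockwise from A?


Working:
Each clockwise step on the circle of fifths moves up a perfect 5th
From A: A → E
= E


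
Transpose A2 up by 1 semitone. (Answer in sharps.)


A2: chromatic position 9 in octave 2 → absolute = 2×12 + 9 = 33
Transpose up 1: 33 + 1 = 34
34 = 2×12 + 10 → A# in octave 2
Result = A#2


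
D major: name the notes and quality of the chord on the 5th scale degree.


Step by step:
D major scale: D E F# G A B C#
Diatonic triad on degree 5 stacks scale notes 5, 7, 2: A C# E
A→C# = 4 semitones; A→E = 7 semitones → major triad
= A C# E (major)


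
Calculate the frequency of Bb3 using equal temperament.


Let's work it out.
f = 440 × 2^(n/12) where n = semitones from A4
Bb3: -11 semitones from A4
f = 440 × 2^(-11/12)
f = 233.08 Hz


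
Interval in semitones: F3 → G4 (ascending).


Absolute semitone position = octave×12 + chromatic position
F3: 3×12 + 5 = 41
G4: 4×12 + 7 = 55
Difference = 55 - 41 = 14
= 14 semitones


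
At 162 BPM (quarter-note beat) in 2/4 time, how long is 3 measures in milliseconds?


Quarter-note beat duration = 60000 / 162 ms
Beats per measure (2/4) = 2
One measure = 2 × 60000 / 162 = 120000 / 162 ms
3 measures = 3 × 120000 / 162 = 360000 / 162
= 2222.2 ms


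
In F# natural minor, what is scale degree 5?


Natural minor scale pattern: W-H-W-W-H-W-W (2-1-2-2-1-2-2 semitones)
Starting from F#:
  F# + 2 semitones → G#
  G# + 1 semitone → A
  A + 2 semitones → B
  B + 2 semitones → C#
  C# + 1 semitone → D
  D + 2 semitones → E
  E + 2 semitones → F#
Scale: F# G# A B C# D E
Degree 5 = C#


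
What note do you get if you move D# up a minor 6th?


Working:
minor 6th: 6 letter names, 8 semitones
Letter: D + 5 → B
Pitch: D# + 8 semitones, spelled as a B → B
= B


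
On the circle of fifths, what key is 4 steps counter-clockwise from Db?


Let's work it out.
Each counter-clockwise step moves down a perfect 5th (= up a perfect 4th)
From Db: Db → F#/Gb → B → E → A
= A


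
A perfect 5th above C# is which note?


A 5th spans 5 letter names, so from C we land on G
A perfect 5th = 7 semitones above C#
Spell G at that pitch: G#
= G#


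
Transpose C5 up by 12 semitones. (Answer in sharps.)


Working:
C5: chromatic position 0 in octave 5 → absolute = 5×12 + 0 = 60
Transpose up 12: 60 + 12 = 72
72 = 6×12 + 0 → C in octave 6
Result = C6


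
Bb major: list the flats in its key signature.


Working:
Flat major keys: C(0), F(1), Bb(2), Eb(3), Ab(4), Db(5), Gb(6), Cb(7)
Bb major has 2 flats
Order of flats: Bb Eb Ab Db Gb Cb Fb → first 2: Bb, Eb
= Bb, Eb


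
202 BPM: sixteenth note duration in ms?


Reasoning:
One quarter-note beat = 60000 / BPM = 60000 / 202 ms
Sixteenth note = 1/4 × quarter note
Duration = 1/4 × 60000 / 202 = 15000 / 202
= 74.3 ms


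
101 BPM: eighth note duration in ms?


One quarter-note beat = 60000 / BPM = 60000 / 101 ms
Eighth note = 1/2 × quarter note
Duration = 1/2 × 60000 / 101 = 30000 / 101
= 297.0 ms


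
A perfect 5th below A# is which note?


A 5th spans 5 letter names, so from A we land on D
A perfect 5th = 7 semitones below A#
Spell D at that pitch: D#
= D#


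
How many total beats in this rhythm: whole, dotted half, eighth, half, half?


Step by step:
Beat values:
  whole = 4 beats
  dotted half = 3 beats
  eighth = 0.5 beats
  half = 2 beats
  half = 2 beats
Sum = 4 + 3 + 0.5 + 2 + 2
= 11.5 beats


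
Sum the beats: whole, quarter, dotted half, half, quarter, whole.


Beat values:
  whole = 4 beats
  quarter = 1 beat
  dotted half = 3 beats
  half = 2 beats
  quarter = 1 beat
  whole = 4 beats
Sum = 4 + 1 + 3 + 2 + 1 + 4
= 15 beats


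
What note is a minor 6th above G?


Let's work it out.
A 6th spans 6 letter names, so from G we land on E
A minor 6th = 8 semitones above G
Spell E at that pitch: Eb
= Eb


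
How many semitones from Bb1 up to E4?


Absolute semitone position = octave×12 + chromatic position
Bb1: 1×12 + 10 = 22
E4: 4×12 + 4 = 52
Difference = 52 - 22 = 30
= 30 semitones


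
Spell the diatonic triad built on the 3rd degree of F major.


Let's work it out.
F major scale: F G A Bb C D E
Diatonic triad on degree 3 stacks scale notes 3, 5, 7: A C E
A→C = 3 semitones; A→E = 7 semitones → minor triad
= A C E (minor)


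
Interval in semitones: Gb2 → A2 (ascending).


Working:
Absolute semitone position = octave×12 + chromatic position
Gb2: 2×12 + 6 = 30
A2: 2×12 + 9 = 33
Difference = 33 - 30 = 3
= 3 semitones


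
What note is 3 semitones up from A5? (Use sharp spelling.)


Working:
A5: chromatic position 9 in octave 5 → absolute = 5×12 + 9 = 69
Transpose up 3: 69 + 3 = 72
72 = 6×12 + 0 → C in octave 6
Result = C6


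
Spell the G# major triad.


Working:
Major triad = root + major 3rd (4 semitones) + perfect 5th (7 semitones)
A triad on G# stacks thirds, so the chord tones use letter names G-B-D
Root: G#
Major 3rd above G#: B#
Perfect 5th above G#: D#
Chord = G# B# D#


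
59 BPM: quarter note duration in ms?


Working:
One quarter-note beat = 60000 / BPM = 60000 / 59 ms
Duration = 60000 / 59
= 1016.9 ms


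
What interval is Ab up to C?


Reasoning:
Letter names: A → C spans 3 letter names → a 3rd
Semitones: Ab → C = 4 half-steps
A 3rd of 4 semitones is a major 3rd
= major 3rd


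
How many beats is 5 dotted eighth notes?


Reasoning:
Base eighth note = 1/2 beats
Dot 1 adds half the previous value: +1/4
One dotted eighth = 1/2 + 1/4 = 3/4
5 of them = 5 × 3/4 = 15/4
= 15/4 beats


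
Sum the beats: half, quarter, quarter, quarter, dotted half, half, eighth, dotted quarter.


Solution.
Beat values:
  half = 2 beats
  quarter = 1 beat
  quarter = 1 beat
  quarter = 1 beat
  dotted half = 3 beats
  half = 2 beats
  eighth = 0.5 beats
  dotted quarter = 1.5 beats
Sum = 2 + 1 + 1 + 1 + 3 + 2 + 0.5 + 1.5
= 12 beats


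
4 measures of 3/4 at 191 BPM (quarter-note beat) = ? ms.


Solution.
Quarter-note beat duration = 60000 / 191 ms
Beats per measure (3/4) = 3
One measure = 3 × 60000 / 191 = 180000 / 191 ms
4 measures = 4 × 180000 / 191 = 720000 / 191
= 3769.6 ms


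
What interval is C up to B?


Let's work it out.
Letter names: C → B spans 7 letter names → a 7th
Semitones: C → B = 11 half-steps
A 7th of 11 semitones is a major 7th
= major 7th


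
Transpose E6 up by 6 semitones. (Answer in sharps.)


Reasoning:
E6: chromatic position 4 in octave 6 → absolute = 6×12 + 4 = 76
Transpose up 6: 76 + 6 = 82
82 = 6×12 + 10 → A# in octave 6
Result = A#6


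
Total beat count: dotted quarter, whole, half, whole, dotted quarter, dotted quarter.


Beat values:
  dotted quarter = 1.5 beats
  whole = 4 beats
  half = 2 beats
  whole = 4 beats
  dotted quarter = 1.5 beats
  dotted quarter = 1.5 beats
Sum = 1.5 + 4 + 2 + 4 + 1.5 + 1.5
= 14.5 beats


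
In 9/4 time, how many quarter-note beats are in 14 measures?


Let's work it out.
Time signature 9/4: the bottom number 4 means the quarter note gets one count
The top number 9 means 9 quarter-note beats per measure
Total = 9 × 14 measures
= 126 quarter-note beats


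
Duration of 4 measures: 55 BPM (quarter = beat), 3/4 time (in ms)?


Quarter-note beat duration = 60000 / 55 ms
Beats per measure (3/4) = 3
One measure = 3 × 60000 / 55 = 180000 / 55 ms
4 measures = 4 × 180000 / 55 = 720000 / 55
= 13090.9 ms


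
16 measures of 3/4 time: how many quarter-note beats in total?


Step by step:
Time signature 3/4: the bottom number 4 means the quarter note gets one count
The top number 3 means 3 quarter-note beats per measure
Total = 3 × 16 measures
= 48 quarter-note beats


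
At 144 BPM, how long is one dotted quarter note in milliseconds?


Solution.
One quarter-note beat = 60000 / BPM = 60000 / 144 ms
Dotted quarter note = 3/2 × quarter note
Duration = 3/2 × 60000 / 144 = 90000 / 144
= 625.0 ms


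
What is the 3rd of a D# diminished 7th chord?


Working:
Diminished 7th chord = root + minor 3rd + diminished 5th + diminished 7th
Seventh chords stack in thirds, so the letter names are D-F-A-C
Root: D#
Minor 3rd above D#: F#
Diminished 5th above D#: A
Diminished 7th above D#: C
The 3rd = F#
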